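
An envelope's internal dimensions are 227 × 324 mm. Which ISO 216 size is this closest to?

C4 (229 × 324 mm)

Aspect ratio 324/227 ≈ 1.427 — close to the ISO √2 ≈ 1.414.
In the C-series (envelope sizes, between A and B): C4 = 229 × 324 mm.
Off by 2 mm total — nearest standard size.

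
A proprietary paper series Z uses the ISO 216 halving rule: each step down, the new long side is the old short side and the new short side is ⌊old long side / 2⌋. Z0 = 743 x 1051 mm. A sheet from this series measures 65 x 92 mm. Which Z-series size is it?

Z7

Z0: 743 × 1051 mm
Z1: 525 × 743 mm
Z2: 371 × 525 mm
Z3: 262 × 371 mm
Z4: 185 × 262 mm
Z5: 131 × 185 mm
Z6: 92 × 131 mm
Z7: 65 × 92 mm
Z8: 46 × 65 mm
→ matches Z7.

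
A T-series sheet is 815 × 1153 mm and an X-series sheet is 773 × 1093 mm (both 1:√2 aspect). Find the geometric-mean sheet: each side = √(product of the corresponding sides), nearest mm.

794 × 1123 mm

Short side: √(815 · 773) = √629995 ≈ 793.7 → 794 mm
Long side: √(1153 · 1093) = √1260229 ≈ 1122.6 → 1123 mm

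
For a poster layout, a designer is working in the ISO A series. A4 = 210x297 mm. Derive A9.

A5: ⌊297/2⌋ × 210 = 148 × 210 mm
A6: ⌊210/2⌋ × 148 = 105 × 148 mm
A7: ⌊148/2⌋ × 105 = 74 × 105 mm
A8: ⌊105/2⌋ × 74 = 52 × 74 mm
A9: ⌊74/2⌋ × 52 = 37 × 52 mm

37 × 52 mm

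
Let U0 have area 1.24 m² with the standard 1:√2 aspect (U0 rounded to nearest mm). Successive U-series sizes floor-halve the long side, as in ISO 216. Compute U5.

165 × 234 mm

Let U0's short side be w mm. w · w√2 = 1.24 m² = 1,240,000 mm², so w ≈ 936.4 mm and w√2 ≈ 1324.2 mm → U0 = 936 × 1324 mm.
U1: ⌊1324/2⌋ × 936 = 662 × 936 mm
U2: ⌊936/2⌋ × 662 = 468 × 662 mm
U3: ⌊662/2⌋ × 468 = 331 × 468 mm
U4: ⌊468/2⌋ × 331 = 234 × 331 mm
U5: ⌊331/2⌋ × 234 = 165 × 234 mm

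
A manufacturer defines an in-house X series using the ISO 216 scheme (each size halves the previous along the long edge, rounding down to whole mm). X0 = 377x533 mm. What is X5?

66 × 94 mm

X1: ⌊533/2⌋ × 377 = 266 × 377 mm
X2: ⌊377/2⌋ × 266 = 188 × 266 mm
X3: ⌊266/2⌋ × 188 = 133 × 188 mm
X4: ⌊188/2⌋ × 133 = 94 × 133 mm
X5: ⌊133/2⌋ × 94 = 66 × 94 mm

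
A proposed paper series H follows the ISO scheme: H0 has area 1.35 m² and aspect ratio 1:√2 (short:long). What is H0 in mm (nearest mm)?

Let the short side be w mm. Then w · w√2 = 1.35 m² = 1,350,000 mm².
w² = 1,350,000/√2, so w ≈ 977.0 mm; long side = w√2 ≈ 1381.7 mm.

977 × 1382 mm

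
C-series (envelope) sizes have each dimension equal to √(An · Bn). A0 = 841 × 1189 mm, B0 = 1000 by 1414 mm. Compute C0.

Short side: √(841 · 1000) = √841000 ≈ 917.1 → 917 mm
Long side: √(1189 · 1414) = √1681246 ≈ 1296.6 → 1297 mm

917 × 1297 mm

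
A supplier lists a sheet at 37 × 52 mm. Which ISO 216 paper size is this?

A9 (37 × 52 mm)

Aspect ratio 52/37 ≈ 1.405 — close to the ISO √2 ≈ 1.414.
In the A-series (A0 area = 1 m²): A9 = 37 × 52 mm.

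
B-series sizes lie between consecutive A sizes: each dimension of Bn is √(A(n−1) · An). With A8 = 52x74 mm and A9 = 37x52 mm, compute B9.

Short side: √(52 · 37) = √1924 ≈ 43.9 → 44 mm
Long side: √(74 · 52) = √3848 ≈ 62.0 → 62 mm

44 × 62 mm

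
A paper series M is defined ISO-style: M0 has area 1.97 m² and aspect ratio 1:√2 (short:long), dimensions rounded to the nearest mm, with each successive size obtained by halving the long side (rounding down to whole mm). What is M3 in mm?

Let M0's short side be w mm. w · w√2 = 1.97 m² = 1,970,000 mm², so w ≈ 1180.3 mm and w√2 ≈ 1669.1 mm → M0 = 1180 × 1669 mm.
M1: ⌊1669/2⌋ × 1180 = 834 × 1180 mm
M2: ⌊1180/2⌋ × 834 = 590 × 834 mm
M3: ⌊834/2⌋ × 590 = 417 × 590 mm

417 × 590 mm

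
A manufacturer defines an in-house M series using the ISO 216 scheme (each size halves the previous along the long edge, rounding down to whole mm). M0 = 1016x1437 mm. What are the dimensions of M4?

254 × 359 mm

M1: ⌊1437/2⌋ × 1016 = 718 × 1016 mm
M2: ⌊1016/2⌋ × 718 = 508 × 718 mm
M3: ⌊718/2⌋ × 508 = 359 × 508 mm
M4: ⌊508/2⌋ × 359 = 254 × 359 mm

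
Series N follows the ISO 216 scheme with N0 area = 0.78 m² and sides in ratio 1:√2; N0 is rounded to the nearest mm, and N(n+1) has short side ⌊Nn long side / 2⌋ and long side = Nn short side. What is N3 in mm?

Let N0's short side be w mm. w · w√2 = 0.78 m² = 780,000 mm², so w ≈ 742.7 mm and w√2 ≈ 1050.3 mm → N0 = 743 × 1050 mm.
N1: ⌊1050/2⌋ × 743 = 525 × 743 mm
N2: ⌊743/2⌋ × 525 = 371 × 525 mm
N3: ⌊525/2⌋ × 371 = 262 × 371 mm

262 × 371 mm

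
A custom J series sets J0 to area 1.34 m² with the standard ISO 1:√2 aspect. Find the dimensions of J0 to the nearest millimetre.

Let the short side be w mm. Then w · w√2 = 1.34 m² = 1,340,000 mm².
w² = 1,340,000/√2, so w ≈ 973.4 mm; long side = w√2 ≈ 1376.6 mm.

973 × 1377 mm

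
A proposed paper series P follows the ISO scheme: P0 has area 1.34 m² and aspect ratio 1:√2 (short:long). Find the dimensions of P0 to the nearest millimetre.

Let the short side be w mm. Then w · w√2 = 1.34 m² = 1,340,000 mm².
w² = 1,340,000/√2, so w ≈ 973.4 mm; long side = w√2 ≈ 1376.6 mm.

973 × 1377 mm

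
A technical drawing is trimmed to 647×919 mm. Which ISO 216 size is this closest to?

Aspect ratio 919/647 ≈ 1.420 — close to the ISO √2 ≈ 1.414.
In the C-series (envelope sizes, between A and B): C1 = 648 × 917 mm.
Off by 3 mm total — nearest standard size.

C1 (648 × 917 mm)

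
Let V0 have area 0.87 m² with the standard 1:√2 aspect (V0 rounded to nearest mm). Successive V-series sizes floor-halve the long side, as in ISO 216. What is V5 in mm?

Let V0's short side be w mm. w · w√2 = 0.87 m² = 870,000 mm², so w ≈ 784.3 mm and w√2 ≈ 1109.2 mm → V0 = 784 × 1109 mm.
V1: ⌊1109/2⌋ × 784 = 554 × 784 mm
V2: ⌊784/2⌋ × 554 = 392 × 554 mm
V3: ⌊554/2⌋ × 392 = 277 × 392 mm
V4: ⌊392/2⌋ × 277 = 196 × 277 mm
V5: ⌊277/2⌋ × 196 = 138 × 196 mm

138 × 196 mm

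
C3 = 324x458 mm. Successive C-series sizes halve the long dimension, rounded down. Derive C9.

C4: ⌊458/2⌋ × 324 = 229 × 324 mm
C5: ⌊324/2⌋ × 229 = 162 × 229 mm
C6: ⌊229/2⌋ × 162 = 114 × 162 mm
C7: ⌊162/2⌋ × 114 = 81 × 114 mm
C8: ⌊114/2⌋ × 81 = 57 × 81 mm
C9: ⌊81/2⌋ × 57 = 40 × 57 mm

40 × 57 mm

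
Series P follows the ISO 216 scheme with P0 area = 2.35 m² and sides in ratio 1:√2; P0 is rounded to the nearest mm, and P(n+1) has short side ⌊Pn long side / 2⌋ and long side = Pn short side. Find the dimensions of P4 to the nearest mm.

Let P0's short side be w mm. w · w√2 = 2.35 m² = 2,350,000 mm², so w ≈ 1289.1 mm and w√2 ≈ 1823.0 mm → P0 = 1289 × 1823 mm.
P1: ⌊1823/2⌋ × 1289 = 911 × 1289 mm
P2: ⌊1289/2⌋ × 911 = 644 × 911 mm
P3: ⌊911/2⌋ × 644 = 455 × 644 mm
P4: ⌊644/2⌋ × 455 = 322 × 455 mm

322 × 455 mm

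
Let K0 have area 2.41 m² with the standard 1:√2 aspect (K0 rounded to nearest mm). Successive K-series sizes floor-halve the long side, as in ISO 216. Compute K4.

326 × 461 mm

Let K0's short side be w mm. w · w√2 = 2.41 m² = 2,410,000 mm², so w ≈ 1305.4 mm and w√2 ≈ 1846.1 mm → K0 = 1305 × 1846 mm.
K1: ⌊1846/2⌋ × 1305 = 923 × 1305 mm
K2: ⌊1305/2⌋ × 923 = 652 × 923 mm
K3: ⌊923/2⌋ × 652 = 461 × 652 mm
K4: ⌊652/2⌋ × 461 = 326 × 461 mm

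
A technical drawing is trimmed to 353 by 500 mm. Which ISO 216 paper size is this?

B3 (353 × 500 mm)

Aspect ratio 500/353 ≈ 1.416 — close to the ISO √2 ≈ 1.414.
In the B-series (B0 = 1000 × 1414 mm): B3 = 353 × 500 mm.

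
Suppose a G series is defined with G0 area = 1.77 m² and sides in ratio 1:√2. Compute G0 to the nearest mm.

1119 × 1582 mm

Let the short side be w mm. Then w · w√2 = 1.77 m² = 1,770,000 mm².
w² = 1,770,000/√2, so w ≈ 1118.7 mm; long side = w√2 ≈ 1582.1 mm.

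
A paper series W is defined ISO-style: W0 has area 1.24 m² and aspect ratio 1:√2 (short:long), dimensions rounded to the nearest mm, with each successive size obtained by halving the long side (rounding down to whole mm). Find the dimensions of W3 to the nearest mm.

331 × 468 mm

Let W0's short side be w mm. w · w√2 = 1.24 m² = 1,240,000 mm², so w ≈ 936.4 mm and w√2 ≈ 1324.2 mm → W0 = 936 × 1324 mm.
W1: ⌊1324/2⌋ × 936 = 662 × 936 mm
W2: ⌊936/2⌋ × 662 = 468 × 662 mm
W3: ⌊662/2⌋ × 468 = 331 × 468 mm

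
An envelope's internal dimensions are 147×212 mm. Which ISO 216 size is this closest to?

A5 (148 × 210 mm)

Aspect ratio 212/147 ≈ 1.442 (ISO target is √2 ≈ 1.414).
In the A-series (A0 area = 1 m²): A5 = 148 × 210 mm.
Off by 3 mm total — nearest standard size.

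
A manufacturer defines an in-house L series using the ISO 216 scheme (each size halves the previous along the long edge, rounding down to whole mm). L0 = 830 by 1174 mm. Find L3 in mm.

293 × 415 mm

L1: ⌊1174/2⌋ × 830 = 587 × 830 mm
L2: ⌊830/2⌋ × 587 = 415 × 587 mm
L3: ⌊587/2⌋ × 415 = 293 × 415 mm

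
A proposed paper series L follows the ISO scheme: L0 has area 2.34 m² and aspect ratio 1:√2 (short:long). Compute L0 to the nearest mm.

Let the short side be w mm. Then w · w√2 = 2.34 m² = 2,340,000 mm².
w² = 2,340,000/√2, so w ≈ 1286.3 mm; long side = w√2 ≈ 1819.1 mm.

1286 × 1819 mm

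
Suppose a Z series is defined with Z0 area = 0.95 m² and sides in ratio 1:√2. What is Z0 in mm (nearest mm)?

Let the short side be w mm. Then w · w√2 = 0.95 m² = 950,000 mm².
w² = 950,000/√2, so w ≈ 819.6 mm; long side = w√2 ≈ 1159.1 mm.

820 × 1159 mm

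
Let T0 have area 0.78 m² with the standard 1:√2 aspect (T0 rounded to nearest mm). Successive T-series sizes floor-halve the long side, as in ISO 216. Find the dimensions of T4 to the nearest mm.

185 × 262 mm

Let T0's short side be w mm. w · w√2 = 0.78 m² = 780,000 mm², so w ≈ 742.7 mm and w√2 ≈ 1050.3 mm → T0 = 743 × 1050 mm.
T1: ⌊1050/2⌋ × 743 = 525 × 743 mm
T2: ⌊743/2⌋ × 525 = 371 × 525 mm
T3: ⌊525/2⌋ × 371 = 262 × 371 mm
T4: ⌊371/2⌋ × 262 = 185 × 262 mm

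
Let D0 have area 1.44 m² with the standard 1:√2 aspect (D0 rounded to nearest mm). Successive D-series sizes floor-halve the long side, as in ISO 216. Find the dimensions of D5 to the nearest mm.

Let D0's short side be w mm. w · w√2 = 1.44 m² = 1,440,000 mm², so w ≈ 1009.1 mm and w√2 ≈ 1427.0 mm → D0 = 1009 × 1427 mm.
D1: ⌊1427/2⌋ × 1009 = 713 × 1009 mm
D2: ⌊1009/2⌋ × 713 = 504 × 713 mm
D3: ⌊713/2⌋ × 504 = 356 × 504 mm
D4: ⌊504/2⌋ × 356 = 252 × 356 mm
D5: ⌊356/2⌋ × 252 = 178 × 252 mm

178 × 252 mm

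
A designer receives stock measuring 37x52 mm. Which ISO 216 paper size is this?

Aspect ratio 52/37 ≈ 1.405 — close to the ISO √2 ≈ 1.414.
In the A-series (A0 area = 1 m²): A9 = 37 × 52 mm.

A9 (37 × 52 mm)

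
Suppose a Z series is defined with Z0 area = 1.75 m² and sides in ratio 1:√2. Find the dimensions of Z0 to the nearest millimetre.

Let the short side be w mm. Then w · w√2 = 1.75 m² = 1,750,000 mm².
w² = 1,750,000/√2, so w ≈ 1112.4 mm; long side = w√2 ≈ 1573.2 mm.

1112 × 1573 mm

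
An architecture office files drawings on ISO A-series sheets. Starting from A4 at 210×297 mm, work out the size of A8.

52 × 74 mm

A5: ⌊297/2⌋ × 210 = 148 × 210 mm
A6: ⌊210/2⌋ × 148 = 105 × 148 mm
A7: ⌊148/2⌋ × 105 = 74 × 105 mm
A8: ⌊105/2⌋ × 74 = 52 × 74 mm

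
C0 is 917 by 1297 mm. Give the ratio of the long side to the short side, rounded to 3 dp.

1297 / 917 = 1.414
Matches √2 ≈ 1.414 — the ISO 216 defining ratio.

1.414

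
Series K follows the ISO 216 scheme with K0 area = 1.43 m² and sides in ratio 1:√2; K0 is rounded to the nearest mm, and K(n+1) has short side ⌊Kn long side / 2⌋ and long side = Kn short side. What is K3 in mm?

355 × 503 mm

Let K0's short side be w mm. w · w√2 = 1.43 m² = 1,430,000 mm², so w ≈ 1005.6 mm and w√2 ≈ 1422.1 mm → K0 = 1006 × 1422 mm.
K1: ⌊1422/2⌋ × 1006 = 711 × 1006 mm
K2: ⌊1006/2⌋ × 711 = 503 × 711 mm
K3: ⌊711/2⌋ × 503 = 355 × 503 mm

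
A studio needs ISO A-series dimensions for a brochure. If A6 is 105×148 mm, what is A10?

26 × 37 mm

A7: ⌊148/2⌋ × 105 = 74 × 105 mm
A8: ⌊105/2⌋ × 74 = 52 × 74 mm
A9: ⌊74/2⌋ × 52 = 37 × 52 mm
A10: ⌊52/2⌋ × 37 = 26 × 37 mm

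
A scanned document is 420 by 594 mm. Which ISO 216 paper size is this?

A2 (420 × 594 mm)

Aspect ratio 594/420 ≈ 1.414 — close to the ISO √2 ≈ 1.414.
In the A-series (A0 area = 1 m²): A2 = 420 × 594 mm.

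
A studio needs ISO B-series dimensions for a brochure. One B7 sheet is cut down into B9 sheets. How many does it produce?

Each ISO step halves the sheet: 1 × B7 → 2 × B8 → 4 × B9
From B7 to B9 is 2 halving steps: 2^2 = 4.

4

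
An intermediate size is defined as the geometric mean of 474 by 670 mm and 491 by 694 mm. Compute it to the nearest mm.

Short side: √(474 · 491) = √232734 ≈ 482.4 → 482 mm
Long side: √(670 · 694) = √464980 ≈ 681.9 → 682 mm

482 × 682 mm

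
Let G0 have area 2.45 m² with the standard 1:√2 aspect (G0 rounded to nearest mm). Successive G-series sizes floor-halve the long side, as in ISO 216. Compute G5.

232 × 329 mm

Let G0's short side be w mm. w · w√2 = 2.45 m² = 2,450,000 mm², so w ≈ 1316.2 mm and w√2 ≈ 1861.4 mm → G0 = 1316 × 1861 mm.
G1: ⌊1861/2⌋ × 1316 = 930 × 1316 mm
G2: ⌊1316/2⌋ × 930 = 658 × 930 mm
G3: ⌊930/2⌋ × 658 = 465 × 658 mm
G4: ⌊658/2⌋ × 465 = 329 × 465 mm
G5: ⌊465/2⌋ × 329 = 232 × 329 mm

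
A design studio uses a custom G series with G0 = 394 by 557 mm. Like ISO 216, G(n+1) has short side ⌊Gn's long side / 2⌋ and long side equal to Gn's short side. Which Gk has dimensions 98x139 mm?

G4

G0: 394 × 557 mm
G1: 278 × 394 mm
G2: 197 × 278 mm
G3: 139 × 197 mm
G4: 98 × 139 mm
G5: 69 × 98 mm
→ matches G4.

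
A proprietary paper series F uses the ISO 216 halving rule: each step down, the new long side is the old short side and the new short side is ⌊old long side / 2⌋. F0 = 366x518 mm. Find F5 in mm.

64 × 91 mm

F1: ⌊518/2⌋ × 366 = 259 × 366 mm
F2: ⌊366/2⌋ × 259 = 183 × 259 mm
F3: ⌊259/2⌋ × 183 = 129 × 183 mm
F4: ⌊183/2⌋ × 129 = 91 × 129 mm
F5: ⌊129/2⌋ × 91 = 64 × 91 mm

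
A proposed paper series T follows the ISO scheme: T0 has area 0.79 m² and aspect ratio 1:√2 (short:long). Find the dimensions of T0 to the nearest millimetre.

Let the short side be w mm. Then w · w√2 = 0.79 m² = 790,000 mm².
w² = 790,000/√2, so w ≈ 747.4 mm; long side = w√2 ≈ 1057.0 mm.

747 × 1057 mm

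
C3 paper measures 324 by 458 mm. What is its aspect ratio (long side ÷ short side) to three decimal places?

458 / 324 = 1.414
Matches √2 ≈ 1.414 — the ISO 216 defining ratio.

1.414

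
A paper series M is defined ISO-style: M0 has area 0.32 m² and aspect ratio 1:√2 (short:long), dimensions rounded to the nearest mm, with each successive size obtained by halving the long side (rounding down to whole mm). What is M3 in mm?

Let M0's short side be w mm. w · w√2 = 0.32 m² = 320,000 mm², so w ≈ 475.7 mm and w√2 ≈ 672.7 mm → M0 = 476 × 673 mm.
M1: ⌊673/2⌋ × 476 = 336 × 476 mm
M2: ⌊476/2⌋ × 336 = 238 × 336 mm
M3: ⌊336/2⌋ × 238 = 168 × 238 mm

168 × 238 mm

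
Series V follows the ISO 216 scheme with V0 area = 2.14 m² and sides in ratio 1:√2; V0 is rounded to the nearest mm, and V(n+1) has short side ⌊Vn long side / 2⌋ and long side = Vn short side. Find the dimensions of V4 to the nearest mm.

307 × 435 mm

Let V0's short side be w mm. w · w√2 = 2.14 m² = 2,140,000 mm², so w ≈ 1230.1 mm and w√2 ≈ 1739.7 mm → V0 = 1230 × 1740 mm.
V1: ⌊1740/2⌋ × 1230 = 870 × 1230 mm
V2: ⌊1230/2⌋ × 870 = 615 × 870 mm
V3: ⌊870/2⌋ × 615 = 435 × 615 mm
V4: ⌊615/2⌋ × 435 = 307 × 435 mm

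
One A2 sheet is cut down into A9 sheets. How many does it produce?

128

Each ISO step halves the sheet: 1 × A2 → 2 × A3 → 4 × A4 → 8 × A5 → …
From A2 to A9 is 7 halving steps: 2^7 = 128.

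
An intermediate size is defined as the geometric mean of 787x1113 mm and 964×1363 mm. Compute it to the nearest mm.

Short side: √(787 · 964) = √758668 ≈ 871.0 → 871 mm
Long side: √(1113 · 1363) = √1517019 ≈ 1231.7 → 1232 mm

871 × 1232 mm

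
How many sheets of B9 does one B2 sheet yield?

128

Each ISO step halves the sheet: 1 × B2 → 2 × B3 → 4 × B4 → 8 × B5 → …
From B2 to B9 is 7 halving steps: 2^7 = 128.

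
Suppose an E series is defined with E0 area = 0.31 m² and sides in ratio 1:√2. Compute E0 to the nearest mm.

468 × 662 mm

Let the short side be w mm. Then w · w√2 = 0.31 m² = 310,000 mm².
w² = 310,000/√2, so w ≈ 468.2 mm; long side = w√2 ≈ 662.1 mm.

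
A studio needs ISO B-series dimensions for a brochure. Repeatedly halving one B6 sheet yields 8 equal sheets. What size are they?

B9

8 = 2^3, so 3 halving steps.
B6 → B7 → … → B9 after 3 steps.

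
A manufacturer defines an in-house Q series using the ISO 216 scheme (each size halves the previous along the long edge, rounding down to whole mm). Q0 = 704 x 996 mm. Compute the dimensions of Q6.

Q1: ⌊996/2⌋ × 704 = 498 × 704 mm
Q2: ⌊704/2⌋ × 498 = 352 × 498 mm
Q3: ⌊498/2⌋ × 352 = 249 × 352 mm
Q4: ⌊352/2⌋ × 249 = 176 × 249 mm
Q5: ⌊249/2⌋ × 176 = 124 × 176 mm
Q6: ⌊176/2⌋ × 124 = 88 × 124 mm

88 × 124 mm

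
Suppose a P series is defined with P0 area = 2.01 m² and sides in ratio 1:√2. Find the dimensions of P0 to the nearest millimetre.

Let the short side be w mm. Then w · w√2 = 2.01 m² = 2,010,000 mm².
w² = 2,010,000/√2, so w ≈ 1192.2 mm; long side = w√2 ≈ 1686.0 mm.

1192 × 1686 mm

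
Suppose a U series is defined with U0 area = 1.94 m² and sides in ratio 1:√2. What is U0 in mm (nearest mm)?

Let the short side be w mm. Then w · w√2 = 1.94 m² = 1,940,000 mm².
w² = 1,940,000/√2, so w ≈ 1171.2 mm; long side = w√2 ≈ 1656.4 mm.

1171 × 1656 mm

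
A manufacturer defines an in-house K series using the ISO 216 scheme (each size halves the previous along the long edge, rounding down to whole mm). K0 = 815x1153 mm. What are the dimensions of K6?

101 × 144 mm

K1 = 576 × 815 mm (from K0 by 1 halving).
K2: ⌊815/2⌋ × 576 = 407 × 576 mm
K3: ⌊576/2⌋ × 407 = 288 × 407 mm
K4: ⌊407/2⌋ × 288 = 203 × 288 mm
K5: ⌊288/2⌋ × 203 = 144 × 203 mm
K6: ⌊203/2⌋ × 144 = 101 × 144 mm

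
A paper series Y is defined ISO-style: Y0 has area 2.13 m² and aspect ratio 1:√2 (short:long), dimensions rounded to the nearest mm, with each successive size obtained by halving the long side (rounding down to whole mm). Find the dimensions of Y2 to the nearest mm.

Let Y0's short side be w mm. w · w√2 = 2.13 m² = 2,130,000 mm², so w ≈ 1227.2 mm and w√2 ≈ 1735.6 mm → Y0 = 1227 × 1736 mm.
Y1: ⌊1736/2⌋ × 1227 = 868 × 1227 mm
Y2: ⌊1227/2⌋ × 868 = 613 × 868 mm

613 × 868 mm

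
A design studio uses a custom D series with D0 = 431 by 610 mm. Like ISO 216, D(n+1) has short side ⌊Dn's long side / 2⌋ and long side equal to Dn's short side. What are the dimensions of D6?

D1 = 305 × 431 mm (from D0 by 1 halving).
D2: ⌊431/2⌋ × 305 = 215 × 305 mm
D3: ⌊305/2⌋ × 215 = 152 × 215 mm
D4: ⌊215/2⌋ × 152 = 107 × 152 mm
D5: ⌊152/2⌋ × 107 = 76 × 107 mm
D6: ⌊107/2⌋ × 76 = 53 × 76 mm

53 × 76 mm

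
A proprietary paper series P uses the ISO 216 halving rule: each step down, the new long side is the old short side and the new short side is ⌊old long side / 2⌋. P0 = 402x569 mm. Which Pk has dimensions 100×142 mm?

P4

P0: 402 × 569 mm
P1: 284 × 402 mm
P2: 201 × 284 mm
P3: 142 × 201 mm
P4: 100 × 142 mm
P5: 71 × 100 mm
→ matches P4.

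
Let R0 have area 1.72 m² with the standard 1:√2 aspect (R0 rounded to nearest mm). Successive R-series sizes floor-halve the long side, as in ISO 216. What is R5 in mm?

195 × 275 mm

Let R0's short side be w mm. w · w√2 = 1.72 m² = 1,720,000 mm², so w ≈ 1102.8 mm and w√2 ≈ 1559.6 mm → R0 = 1103 × 1560 mm.
R1: ⌊1560/2⌋ × 1103 = 780 × 1103 mm
R2: ⌊1103/2⌋ × 780 = 551 × 780 mm
R3: ⌊780/2⌋ × 551 = 390 × 551 mm
R4: ⌊551/2⌋ × 390 = 275 × 390 mm
R5: ⌊390/2⌋ × 275 = 195 × 275 mm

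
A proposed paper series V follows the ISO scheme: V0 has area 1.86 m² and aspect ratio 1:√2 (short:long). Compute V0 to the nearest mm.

1147 × 1622 mm

Let the short side be w mm. Then w · w√2 = 1.86 m² = 1,860,000 mm².
w² = 1,860,000/√2, so w ≈ 1146.8 mm; long side = w√2 ≈ 1621.9 mm.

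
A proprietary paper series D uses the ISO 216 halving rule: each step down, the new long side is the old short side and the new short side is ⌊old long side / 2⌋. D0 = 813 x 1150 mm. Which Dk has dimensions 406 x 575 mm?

D2

D0: 813 × 1150 mm
D1: 575 × 813 mm
D2: 406 × 575 mm
D3: 287 × 406 mm
→ matches D2.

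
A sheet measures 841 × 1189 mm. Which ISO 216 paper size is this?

Aspect ratio 1189/841 ≈ 1.414 — close to the ISO √2 ≈ 1.414.
In the A-series (A0 area = 1 m²): A0 = 841 × 1189 mm.

A0 (841 × 1189 mm)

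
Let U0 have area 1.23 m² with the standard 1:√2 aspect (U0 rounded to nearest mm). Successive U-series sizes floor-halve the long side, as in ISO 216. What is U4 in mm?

Let U0's short side be w mm. w · w√2 = 1.23 m² = 1,230,000 mm², so w ≈ 932.6 mm and w√2 ≈ 1318.9 mm → U0 = 933 × 1319 mm.
U1: ⌊1319/2⌋ × 933 = 659 × 933 mm
U2: ⌊933/2⌋ × 659 = 466 × 659 mm
U3: ⌊659/2⌋ × 466 = 329 × 466 mm
U4: ⌊466/2⌋ × 329 = 233 × 329 mm

233 × 329 mm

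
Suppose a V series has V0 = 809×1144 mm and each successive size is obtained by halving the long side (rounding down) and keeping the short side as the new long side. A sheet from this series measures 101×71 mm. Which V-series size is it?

V7

V0: 809 × 1144 mm
V1: 572 × 809 mm
V2: 404 × 572 mm
V3: 286 × 404 mm
V4: 202 × 286 mm
V5: 143 × 202 mm
V6: 101 × 143 mm
V7: 71 × 101 mm
V8: 50 × 71 mm
→ matches V7.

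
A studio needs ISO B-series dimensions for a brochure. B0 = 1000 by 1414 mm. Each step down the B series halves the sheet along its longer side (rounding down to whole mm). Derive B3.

353 × 500 mm

B1: ⌊1414/2⌋ × 1000 = 707 × 1000 mm
B2: ⌊1000/2⌋ × 707 = 500 × 707 mm
B3: ⌊707/2⌋ × 500 = 353 × 500 mm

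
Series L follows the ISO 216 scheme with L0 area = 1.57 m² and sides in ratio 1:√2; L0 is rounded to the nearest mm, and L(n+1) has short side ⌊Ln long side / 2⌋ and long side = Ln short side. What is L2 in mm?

527 × 745 mm

Let L0's short side be w mm. w · w√2 = 1.57 m² = 1,570,000 mm², so w ≈ 1053.6 mm and w√2 ≈ 1490.1 mm → L0 = 1054 × 1490 mm.
L1: ⌊1490/2⌋ × 1054 = 745 × 1054 mm
L2: ⌊1054/2⌋ × 745 = 527 × 745 mm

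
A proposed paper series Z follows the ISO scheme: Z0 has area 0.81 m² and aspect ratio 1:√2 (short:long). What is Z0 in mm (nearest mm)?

757 × 1070 mm

Let the short side be w mm. Then w · w√2 = 0.81 m² = 810,000 mm².
w² = 810,000/√2, so w ≈ 756.8 mm; long side = w√2 ≈ 1070.3 mm.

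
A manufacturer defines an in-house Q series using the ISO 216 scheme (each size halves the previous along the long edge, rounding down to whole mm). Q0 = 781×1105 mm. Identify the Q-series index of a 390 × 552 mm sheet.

Q0: 781 × 1105 mm
Q1: 552 × 781 mm
Q2: 390 × 552 mm
Q3: 276 × 390 mm
→ matches Q2.

Q2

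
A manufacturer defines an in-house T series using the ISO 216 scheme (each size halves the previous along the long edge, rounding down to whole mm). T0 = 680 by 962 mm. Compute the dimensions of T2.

340 × 481 mm

T1: ⌊962/2⌋ × 680 = 481 × 680 mm
T2: ⌊680/2⌋ × 481 = 340 × 481 mm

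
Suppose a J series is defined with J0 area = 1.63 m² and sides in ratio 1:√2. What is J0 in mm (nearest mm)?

1074 × 1518 mm

Let the short side be w mm. Then w · w√2 = 1.63 m² = 1,630,000 mm².
w² = 1,630,000/√2, so w ≈ 1073.6 mm; long side = w√2 ≈ 1518.3 mm.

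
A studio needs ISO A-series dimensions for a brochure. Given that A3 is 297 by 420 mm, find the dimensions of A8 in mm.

52 × 74 mm

A4: ⌊420/2⌋ × 297 = 210 × 297 mm
A5: ⌊297/2⌋ × 210 = 148 × 210 mm
A6: ⌊210/2⌋ × 148 = 105 × 148 mm
A7: ⌊148/2⌋ × 105 = 74 × 105 mm
A8: ⌊105/2⌋ × 74 = 52 × 74 mm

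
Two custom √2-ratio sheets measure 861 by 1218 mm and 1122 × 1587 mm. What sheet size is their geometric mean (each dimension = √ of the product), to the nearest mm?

983 × 1390 mm

Short side: √(861 · 1122) = √966042 ≈ 982.9 → 983 mm
Long side: √(1218 · 1587) = √1932966 ≈ 1390.3 → 1390 mm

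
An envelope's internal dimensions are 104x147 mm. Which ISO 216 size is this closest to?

Aspect ratio 147/104 ≈ 1.413 — close to the ISO √2 ≈ 1.414.
In the A-series (A0 area = 1 m²): A6 = 105 × 148 mm.
Off by 2 mm total — nearest standard size.

A6 (105 × 148 mm)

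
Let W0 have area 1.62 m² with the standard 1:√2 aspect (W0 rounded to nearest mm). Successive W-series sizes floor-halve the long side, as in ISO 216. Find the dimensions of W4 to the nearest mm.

267 × 378 mm

Let W0's short side be w mm. w · w√2 = 1.62 m² = 1,620,000 mm², so w ≈ 1070.3 mm and w√2 ≈ 1513.6 mm → W0 = 1070 × 1514 mm.
W1: ⌊1514/2⌋ × 1070 = 757 × 1070 mm
W2: ⌊1070/2⌋ × 757 = 535 × 757 mm
W3: ⌊757/2⌋ × 535 = 378 × 535 mm
W4: ⌊535/2⌋ × 378 = 267 × 378 mm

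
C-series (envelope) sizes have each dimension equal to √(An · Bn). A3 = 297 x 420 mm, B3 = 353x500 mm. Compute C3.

Short side: √(297 · 353) = √104841 ≈ 323.8 → 324 mm
Long side: √(420 · 500) = √210000 ≈ 458.3 → 458 mm

324 × 458 mm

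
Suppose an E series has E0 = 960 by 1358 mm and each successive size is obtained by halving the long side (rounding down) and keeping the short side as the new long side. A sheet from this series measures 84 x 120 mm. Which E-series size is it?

E0: 960 × 1358 mm
E1: 679 × 960 mm
E2: 480 × 679 mm
E3: 339 × 480 mm
E4: 240 × 339 mm
E5: 169 × 240 mm
E6: 120 × 169 mm
E7: 84 × 120 mm
E8: 60 × 84 mm
→ matches E7.

E7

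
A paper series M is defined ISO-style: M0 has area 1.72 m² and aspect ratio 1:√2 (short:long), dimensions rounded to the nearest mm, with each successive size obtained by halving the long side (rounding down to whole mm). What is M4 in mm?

275 × 390 mm

Let M0's short side be w mm. w · w√2 = 1.72 m² = 1,720,000 mm², so w ≈ 1102.8 mm and w√2 ≈ 1559.6 mm → M0 = 1103 × 1560 mm.
M1: ⌊1560/2⌋ × 1103 = 780 × 1103 mm
M2: ⌊1103/2⌋ × 780 = 551 × 780 mm
M3: ⌊780/2⌋ × 551 = 390 × 551 mm
M4: ⌊551/2⌋ × 390 = 275 × 390 mm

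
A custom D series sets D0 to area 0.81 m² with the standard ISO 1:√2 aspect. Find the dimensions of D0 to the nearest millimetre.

757 × 1070 mm

Let the short side be w mm. Then w · w√2 = 0.81 m² = 810,000 mm².
w² = 810,000/√2, so w ≈ 756.8 mm; long side = w√2 ≈ 1070.3 mm.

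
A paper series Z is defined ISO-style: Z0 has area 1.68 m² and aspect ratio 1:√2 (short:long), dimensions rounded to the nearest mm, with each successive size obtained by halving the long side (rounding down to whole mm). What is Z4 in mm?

272 × 385 mm

Let Z0's short side be w mm. w · w√2 = 1.68 m² = 1,680,000 mm², so w ≈ 1089.9 mm and w√2 ≈ 1541.4 mm → Z0 = 1090 × 1541 mm.
Z1: ⌊1541/2⌋ × 1090 = 770 × 1090 mm
Z2: ⌊1090/2⌋ × 770 = 545 × 770 mm
Z3: ⌊770/2⌋ × 545 = 385 × 545 mm
Z4: ⌊545/2⌋ × 385 = 272 × 385 mm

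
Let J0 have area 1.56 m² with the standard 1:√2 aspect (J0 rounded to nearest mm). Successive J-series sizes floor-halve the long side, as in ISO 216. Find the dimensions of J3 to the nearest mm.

Let J0's short side be w mm. w · w√2 = 1.56 m² = 1,560,000 mm², so w ≈ 1050.3 mm and w√2 ≈ 1485.3 mm → J0 = 1050 × 1485 mm.
J1: ⌊1485/2⌋ × 1050 = 742 × 1050 mm
J2: ⌊1050/2⌋ × 742 = 525 × 742 mm
J3: ⌊742/2⌋ × 525 = 371 × 525 mm

371 × 525 mm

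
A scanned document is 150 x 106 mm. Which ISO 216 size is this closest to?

A6 (105 × 148 mm)

Aspect ratio 150/106 ≈ 1.415 — close to the ISO √2 ≈ 1.414.
In the A-series (A0 area = 1 m²): A6 = 105 × 148 mm.
Off by 3 mm total — nearest standard size.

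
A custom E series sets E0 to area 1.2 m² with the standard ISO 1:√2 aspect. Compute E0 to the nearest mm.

921 × 1303 mm

Let the short side be w mm. Then w · w√2 = 1.2 m² = 1,200,000 mm².
w² = 1,200,000/√2, so w ≈ 921.2 mm; long side = w√2 ≈ 1302.7 mm.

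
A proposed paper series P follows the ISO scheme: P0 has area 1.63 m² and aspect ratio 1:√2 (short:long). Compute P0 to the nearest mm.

Let the short side be w mm. Then w · w√2 = 1.63 m² = 1,630,000 mm².
w² = 1,630,000/√2, so w ≈ 1073.6 mm; long side = w√2 ≈ 1518.3 mm.

1074 × 1518 mm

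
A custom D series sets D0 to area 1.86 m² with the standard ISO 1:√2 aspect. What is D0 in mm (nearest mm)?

1147 × 1622 mm

Let the short side be w mm. Then w · w√2 = 1.86 m² = 1,860,000 mm².
w² = 1,860,000/√2, so w ≈ 1146.8 mm; long side = w√2 ≈ 1621.9 mm.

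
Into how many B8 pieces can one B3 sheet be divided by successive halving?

32

Each ISO step halves the sheet: 1 × B3 → 2 × B4 → 4 × B5 → 8 × B6 → …
From B3 to B8 is 5 halving steps: 2^5 = 32.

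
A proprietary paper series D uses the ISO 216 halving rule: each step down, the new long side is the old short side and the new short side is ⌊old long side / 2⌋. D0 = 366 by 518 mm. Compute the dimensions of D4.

D1: ⌊518/2⌋ × 366 = 259 × 366 mm
D2: ⌊366/2⌋ × 259 = 183 × 259 mm
D3: ⌊259/2⌋ × 183 = 129 × 183 mm
D4: ⌊183/2⌋ × 129 = 91 × 129 mm

91 × 129 mm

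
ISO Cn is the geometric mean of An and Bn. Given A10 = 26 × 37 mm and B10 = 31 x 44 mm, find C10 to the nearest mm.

Short side: √(26 · 31) = √806 ≈ 28.4 → 28 mm
Long side: √(37 · 44) = √1628 ≈ 40.3 → 40 mm

28 × 40 mm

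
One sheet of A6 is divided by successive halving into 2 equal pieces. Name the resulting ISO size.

2 = 2^1, so 1 halving step.
A6 → A7 → … → A7 after 1 step.

A7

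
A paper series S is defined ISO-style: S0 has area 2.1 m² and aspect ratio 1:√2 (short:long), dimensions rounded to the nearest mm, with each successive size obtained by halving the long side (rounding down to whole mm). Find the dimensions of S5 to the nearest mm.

Let S0's short side be w mm. w · w√2 = 2.1 m² = 2,100,000 mm², so w ≈ 1218.6 mm and w√2 ≈ 1723.3 mm → S0 = 1219 × 1723 mm.
S1: ⌊1723/2⌋ × 1219 = 861 × 1219 mm
S2: ⌊1219/2⌋ × 861 = 609 × 861 mm
S3: ⌊861/2⌋ × 609 = 430 × 609 mm
S4: ⌊609/2⌋ × 430 = 304 × 430 mm
S5: ⌊430/2⌋ × 304 = 215 × 304 mm

215 × 304 mm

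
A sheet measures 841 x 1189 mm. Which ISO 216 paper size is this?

Aspect ratio 1189/841 ≈ 1.414 — close to the ISO √2 ≈ 1.414.
In the A-series (A0 area = 1 m²): A0 = 841 × 1189 mm.

A0 (841 × 1189 mm)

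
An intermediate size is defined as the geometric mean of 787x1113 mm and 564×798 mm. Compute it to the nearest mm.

Short side: √(787 · 564) = √443868 ≈ 666.2 → 666 mm
Long side: √(1113 · 798) = √888174 ≈ 942.4 → 942 mm

666 × 942 mm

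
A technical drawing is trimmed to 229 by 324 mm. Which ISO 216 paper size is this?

C4 (229 × 324 mm)

Aspect ratio 324/229 ≈ 1.415 — close to the ISO √2 ≈ 1.414.
In the C-series (envelope sizes, between A and B): C4 = 229 × 324 mm.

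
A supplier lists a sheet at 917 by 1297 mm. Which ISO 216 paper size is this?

C0 (917 × 1297 mm)

Aspect ratio 1297/917 ≈ 1.414 — close to the ISO √2 ≈ 1.414.
In the C-series (envelope sizes, between A and B): C0 = 917 × 1297 mm.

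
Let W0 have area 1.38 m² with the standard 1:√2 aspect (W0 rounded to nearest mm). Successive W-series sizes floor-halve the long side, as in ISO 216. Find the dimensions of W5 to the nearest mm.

174 × 247 mm

Let W0's short side be w mm. w · w√2 = 1.38 m² = 1,380,000 mm², so w ≈ 987.8 mm and w√2 ≈ 1397.0 mm → W0 = 988 × 1397 mm.
W1: ⌊1397/2⌋ × 988 = 698 × 988 mm
W2: ⌊988/2⌋ × 698 = 494 × 698 mm
W3: ⌊698/2⌋ × 494 = 349 × 494 mm
W4: ⌊494/2⌋ × 349 = 247 × 349 mm
W5: ⌊349/2⌋ × 247 = 174 × 247 mm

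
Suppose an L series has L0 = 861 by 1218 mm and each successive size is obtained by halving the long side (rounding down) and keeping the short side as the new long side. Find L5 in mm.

L1 = 609 × 861 mm (from L0 by 1 halving).
L2: ⌊861/2⌋ × 609 = 430 × 609 mm
L3: ⌊609/2⌋ × 430 = 304 × 430 mm
L4: ⌊430/2⌋ × 304 = 215 × 304 mm
L5: ⌊304/2⌋ × 215 = 152 × 215 mm

152 × 215 mm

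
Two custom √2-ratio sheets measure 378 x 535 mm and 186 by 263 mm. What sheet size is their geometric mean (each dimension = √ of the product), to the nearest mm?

265 × 375 mm

Short side: √(378 · 186) = √70308 ≈ 265.2 → 265 mm
Long side: √(535 · 263) = √140705 ≈ 375.1 → 375 mm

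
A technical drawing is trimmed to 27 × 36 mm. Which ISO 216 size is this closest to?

Aspect ratio 36/27 ≈ 1.333 (ISO target is √2 ≈ 1.414).
In the A-series (A0 area = 1 m²): A10 = 26 × 37 mm.
Off by 2 mm total — nearest standard size.

A10 (26 × 37 mm)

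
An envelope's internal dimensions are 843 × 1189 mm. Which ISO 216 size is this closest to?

A0 (841 × 1189 mm)

Aspect ratio 1189/843 ≈ 1.410 — close to the ISO √2 ≈ 1.414.
In the A-series (A0 area = 1 m²): A0 = 841 × 1189 mm.
Off by 2 mm total — nearest standard size.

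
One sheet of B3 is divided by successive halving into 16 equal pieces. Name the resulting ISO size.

B7

16 = 2^4, so 4 halving steps.
B3 → B4 → … → B7 after 4 steps.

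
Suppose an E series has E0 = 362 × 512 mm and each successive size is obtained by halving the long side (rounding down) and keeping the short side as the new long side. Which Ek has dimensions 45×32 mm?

E7

E0: 362 × 512 mm
E1: 256 × 362 mm
E2: 181 × 256 mm
E3: 128 × 181 mm
E4: 90 × 128 mm
E5: 64 × 90 mm
E6: 45 × 64 mm
E7: 32 × 45 mm
E8: 22 × 32 mm
→ matches E7.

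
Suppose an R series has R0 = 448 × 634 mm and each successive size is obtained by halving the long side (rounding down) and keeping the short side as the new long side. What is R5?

R1: ⌊634/2⌋ × 448 = 317 × 448 mm
R2: ⌊448/2⌋ × 317 = 224 × 317 mm
R3: ⌊317/2⌋ × 224 = 158 × 224 mm
R4: ⌊224/2⌋ × 158 = 112 × 158 mm
R5: ⌊158/2⌋ × 112 = 79 × 112 mm

79 × 112 mm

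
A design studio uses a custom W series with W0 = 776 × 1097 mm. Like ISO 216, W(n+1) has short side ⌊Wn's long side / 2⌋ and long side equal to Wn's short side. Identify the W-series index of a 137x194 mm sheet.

W0: 776 × 1097 mm
W1: 548 × 776 mm
W2: 388 × 548 mm
W3: 274 × 388 mm
W4: 194 × 274 mm
W5: 137 × 194 mm
W6: 97 × 137 mm
→ matches W5.

W5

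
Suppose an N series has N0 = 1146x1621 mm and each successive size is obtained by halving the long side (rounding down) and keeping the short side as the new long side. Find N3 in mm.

405 × 573 mm

N1: ⌊1621/2⌋ × 1146 = 810 × 1146 mm
N2: ⌊1146/2⌋ × 810 = 573 × 810 mm
N3: ⌊810/2⌋ × 573 = 405 × 573 mm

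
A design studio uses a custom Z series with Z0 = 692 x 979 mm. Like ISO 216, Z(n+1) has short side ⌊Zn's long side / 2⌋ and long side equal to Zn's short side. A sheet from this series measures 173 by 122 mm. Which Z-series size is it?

Z0: 692 × 979 mm
Z1: 489 × 692 mm
Z2: 346 × 489 mm
Z3: 244 × 346 mm
Z4: 173 × 244 mm
Z5: 122 × 173 mm
Z6: 86 × 122 mm
→ matches Z5.

Z5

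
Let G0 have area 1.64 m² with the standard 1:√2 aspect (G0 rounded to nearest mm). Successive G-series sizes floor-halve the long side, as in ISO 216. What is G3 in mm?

Let G0's short side be w mm. w · w√2 = 1.64 m² = 1,640,000 mm², so w ≈ 1076.9 mm and w√2 ≈ 1522.9 mm → G0 = 1077 × 1523 mm.
G1: ⌊1523/2⌋ × 1077 = 761 × 1077 mm
G2: ⌊1077/2⌋ × 761 = 538 × 761 mm
G3: ⌊761/2⌋ × 538 = 380 × 538 mm

380 × 538 mm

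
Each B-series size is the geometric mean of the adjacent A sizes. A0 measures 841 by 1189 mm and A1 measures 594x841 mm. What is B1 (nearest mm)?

Short side: √(841 · 594) = √499554 ≈ 706.8 → 707 mm
Long side: √(1189 · 841) = √999949 ≈ 1000.0 → 1000 mm

707 × 1000 mm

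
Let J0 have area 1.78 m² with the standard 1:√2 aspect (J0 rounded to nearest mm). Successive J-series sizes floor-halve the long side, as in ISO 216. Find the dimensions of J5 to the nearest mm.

Let J0's short side be w mm. w · w√2 = 1.78 m² = 1,780,000 mm², so w ≈ 1121.9 mm and w√2 ≈ 1586.6 mm → J0 = 1122 × 1587 mm.
J1: ⌊1587/2⌋ × 1122 = 793 × 1122 mm
J2: ⌊1122/2⌋ × 793 = 561 × 793 mm
J3: ⌊793/2⌋ × 561 = 396 × 561 mm
J4: ⌊561/2⌋ × 396 = 280 × 396 mm
J5: ⌊396/2⌋ × 280 = 198 × 280 mm

198 × 280 mm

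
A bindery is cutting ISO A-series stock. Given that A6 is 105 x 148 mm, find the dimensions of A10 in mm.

A7: ⌊148/2⌋ × 105 = 74 × 105 mm
A8: ⌊105/2⌋ × 74 = 52 × 74 mm
A9: ⌊74/2⌋ × 52 = 37 × 52 mm
A10: ⌊52/2⌋ × 37 = 26 × 37 mm

26 × 37 mm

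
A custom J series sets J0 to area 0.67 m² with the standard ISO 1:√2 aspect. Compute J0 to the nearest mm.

Let the short side be w mm. Then w · w√2 = 0.67 m² = 670,000 mm².
w² = 670,000/√2, so w ≈ 688.3 mm; long side = w√2 ≈ 973.4 mm.

688 × 973 mm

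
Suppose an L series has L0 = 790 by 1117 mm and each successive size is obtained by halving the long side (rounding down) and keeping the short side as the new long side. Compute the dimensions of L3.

L1: ⌊1117/2⌋ × 790 = 558 × 790 mm
L2: ⌊790/2⌋ × 558 = 395 × 558 mm
L3: ⌊558/2⌋ × 395 = 279 × 395 mm

279 × 395 mm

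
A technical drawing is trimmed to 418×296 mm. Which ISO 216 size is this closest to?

A3 (297 × 420 mm)

Aspect ratio 418/296 ≈ 1.412 — close to the ISO √2 ≈ 1.414.
In the A-series (A0 area = 1 m²): A3 = 297 × 420 mm.
Off by 3 mm total — nearest standard size.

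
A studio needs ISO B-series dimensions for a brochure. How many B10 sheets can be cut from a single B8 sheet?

4

B8 = 62 × 88 mm; B10 = 31 × 44 mm.
Each halving step doubles the count; 2 steps from B8 to B10.
2^2 = 4.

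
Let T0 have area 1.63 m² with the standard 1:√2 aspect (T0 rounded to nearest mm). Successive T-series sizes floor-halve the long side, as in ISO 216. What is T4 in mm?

Let T0's short side be w mm. w · w√2 = 1.63 m² = 1,630,000 mm², so w ≈ 1073.6 mm and w√2 ≈ 1518.3 mm → T0 = 1074 × 1518 mm.
T1: ⌊1518/2⌋ × 1074 = 759 × 1074 mm
T2: ⌊1074/2⌋ × 759 = 537 × 759 mm
T3: ⌊759/2⌋ × 537 = 379 × 537 mm
T4: ⌊537/2⌋ × 379 = 268 × 379 mm

268 × 379 mm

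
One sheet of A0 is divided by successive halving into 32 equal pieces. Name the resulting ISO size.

32 = 2^5, so 5 halving steps.
A0 → A1 → … → A5 after 5 steps.

A5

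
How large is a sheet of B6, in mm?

125 × 176 mm

B0 = 1000 × 1414 mm (B0 has a 1000 mm short side, aspect 1:√2).
B1: ⌊1414/2⌋ × 1000 = 707 × 1000 mm
B2: ⌊1000/2⌋ × 707 = 500 × 707 mm
B3: ⌊707/2⌋ × 500 = 353 × 500 mm
B4: ⌊500/2⌋ × 353 = 250 × 353 mm
B5: ⌊353/2⌋ × 250 = 176 × 250 mm
B6: ⌊250/2⌋ × 176 = 125 × 176 mm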